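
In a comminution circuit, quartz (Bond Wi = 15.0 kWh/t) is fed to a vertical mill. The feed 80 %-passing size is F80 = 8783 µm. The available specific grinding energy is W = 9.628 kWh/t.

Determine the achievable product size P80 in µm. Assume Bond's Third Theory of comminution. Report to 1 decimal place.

P80 = 178.5 µm

W = 10·Wi·[P80^(−½) − F80^(−½)]
1/√P80 = 1/√F80 + W/(10·Wi)
  = 9.6280/(10·15.0) + 1/√8783 = 0.064187 + 0.010670 = 0.074857
P80 = (1/0.074857)² = 13.3588² = 178.46 µm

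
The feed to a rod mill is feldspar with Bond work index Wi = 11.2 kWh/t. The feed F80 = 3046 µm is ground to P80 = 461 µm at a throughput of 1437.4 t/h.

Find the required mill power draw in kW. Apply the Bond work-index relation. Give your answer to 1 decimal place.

P = 4581.0 kW

W = 10 Wi / √P80 − 10 Wi / √F80
W = 10·11.2·(1/√461 − 1/√3046) = 10·11.2·(0.028456) = 3.1870 kWh/t
P = W·T = 3.1870·1437.4 = 4581.0 kW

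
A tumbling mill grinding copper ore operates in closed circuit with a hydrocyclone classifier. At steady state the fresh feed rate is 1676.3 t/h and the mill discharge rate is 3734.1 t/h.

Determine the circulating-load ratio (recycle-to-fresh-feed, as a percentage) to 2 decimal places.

Mill node: discharge = fresh + recycle.
R = M − F = 3734.1 − 1676.3 = 2057.8 t/h
CL = 100·R/F = 100·2057.8/1676.3 = 122.76 %

CL = 122.76 %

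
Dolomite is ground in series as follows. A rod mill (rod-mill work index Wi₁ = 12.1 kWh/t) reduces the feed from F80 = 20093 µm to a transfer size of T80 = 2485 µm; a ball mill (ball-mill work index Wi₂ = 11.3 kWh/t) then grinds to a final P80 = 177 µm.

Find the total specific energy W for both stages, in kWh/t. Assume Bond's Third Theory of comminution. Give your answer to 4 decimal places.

W = 10·Wi·(P80^(-½) − F80^(-½))
Stage 1 (20093→2485 µm, Wi₁=12.1): W₁ = 10·12.1·(0.020060 − 0.007055) = 1.5737 kWh/t
Stage 2 (2485→177 µm, Wi₂=11.3): W₂ = 10·11.3·(0.075165 − 0.020060) = 6.2268 kWh/t
W = W₁ + W₂ = 1.5737 + 6.2268 = 7.8005 kWh/t

W = 7.8005 kWh/t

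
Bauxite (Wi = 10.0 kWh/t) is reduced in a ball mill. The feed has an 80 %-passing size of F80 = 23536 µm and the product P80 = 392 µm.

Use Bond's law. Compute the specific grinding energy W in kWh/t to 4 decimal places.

W_Bond = 10·Wi·(1/√P₈₀ − 1/√F₈₀)
1/√392 = 0.050508;  1/√23536 = 0.006518
W = 10·10.0·(0.050508 − 0.006518) = 4.3989 kWh/t

W = 4.3989 kWh/t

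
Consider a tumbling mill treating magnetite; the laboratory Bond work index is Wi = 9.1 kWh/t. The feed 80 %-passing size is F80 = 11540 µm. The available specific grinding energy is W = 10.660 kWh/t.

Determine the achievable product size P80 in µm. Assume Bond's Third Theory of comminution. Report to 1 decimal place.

Bond:  W = 10 Wi (1/√P − 1/√F)
P80^(−½) = W/(10 Wi) + F80^(−½)
  = 10.6600/(10·9.1) + 1/√11540 = 0.117143 + 0.009309 = 0.126452
P80 = (1/0.126452)² = 7.9082² = 62.54 µm

P80 = 62.5 µm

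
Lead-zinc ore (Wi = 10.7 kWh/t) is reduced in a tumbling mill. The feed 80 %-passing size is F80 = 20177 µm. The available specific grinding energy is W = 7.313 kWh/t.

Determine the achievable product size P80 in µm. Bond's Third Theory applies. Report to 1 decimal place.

P80 = 176.0 µm

W = 10 Wi (P80^-0.5 − F80^-0.5)
1/√P80 = 1/√F80 + W/(10·Wi)
  = 7.3130/(10·10.7) + 1/√20177 = 0.068346 + 0.007040 = 0.075386
P80 = (1/0.075386)² = 13.2651² = 175.96 µm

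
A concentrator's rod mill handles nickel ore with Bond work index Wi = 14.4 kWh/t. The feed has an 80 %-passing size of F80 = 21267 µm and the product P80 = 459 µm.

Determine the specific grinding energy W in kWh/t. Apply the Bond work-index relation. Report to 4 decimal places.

Bond:  W = 10 Wi (1/√P − 1/√F)
1/√459 = 0.046676;  1/√21267 = 0.006857
W = 10·14.4·(0.046676 − 0.006857) = 5.7339 kWh/t

W = 5.7339 kWh/t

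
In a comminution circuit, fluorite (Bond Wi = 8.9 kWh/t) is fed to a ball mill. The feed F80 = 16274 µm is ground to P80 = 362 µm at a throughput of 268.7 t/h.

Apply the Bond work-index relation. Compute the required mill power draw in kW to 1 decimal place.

P = 1069.4 kW

Bond: W = 10·Wi·(1/√P80 − 1/√F80)
W = 10·8.9·(1/√362 − 1/√16274) = 10·8.9·(0.044720) = 3.9801 kWh/t
Power = W × throughput = 3.9801 kWh/t × 268.7 t/h = 1069.4 kW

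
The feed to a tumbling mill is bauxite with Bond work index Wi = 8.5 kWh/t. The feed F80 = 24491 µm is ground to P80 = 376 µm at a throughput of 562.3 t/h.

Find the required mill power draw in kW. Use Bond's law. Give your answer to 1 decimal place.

P = 2159.5 kW

W_Bond = 10·Wi·(1/√P₈₀ − 1/√F₈₀)
W = 10·8.5·(1/√376 − 1/√24491) = 10·8.5·(0.045181) = 3.8404 kWh/t
Mill draw = 3.8404 × 562.3 = 2159.5 kW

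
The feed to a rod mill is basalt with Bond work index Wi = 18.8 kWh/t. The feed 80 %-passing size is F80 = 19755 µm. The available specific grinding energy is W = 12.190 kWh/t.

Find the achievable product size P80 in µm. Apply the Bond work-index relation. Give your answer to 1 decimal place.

W = 10 Wi (1/√P80 − 1/√F80)  [Bond]
P80^(−½) = W/(10 Wi) + F80^(−½)
  = 12.1900/(10·18.8) + 1/√19755 = 0.064840 + 0.007115 = 0.071955
P80 = (1/0.071955)² = 13.8975² = 193.14 µm

P80 = 193.1 µm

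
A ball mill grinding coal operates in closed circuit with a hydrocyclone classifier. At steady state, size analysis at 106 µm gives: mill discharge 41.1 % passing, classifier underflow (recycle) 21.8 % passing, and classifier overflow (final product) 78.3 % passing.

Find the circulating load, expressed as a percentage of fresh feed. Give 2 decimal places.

CL = 192.75 %

Let r = R/F. Size balance at 106 µm:
(1+r)·d = r·u + o ⇒ r = (o−d)/(d−u)
r = (78.3 − 41.1)/(41.1 − 21.8) = 37.2/19.3 = 1.9275
CL = 100·r = 192.75 %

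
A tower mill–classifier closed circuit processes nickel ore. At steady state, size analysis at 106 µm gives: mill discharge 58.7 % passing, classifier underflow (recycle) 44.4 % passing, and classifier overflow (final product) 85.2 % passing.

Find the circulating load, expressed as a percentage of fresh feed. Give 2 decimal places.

CL = 185.31 %

Balance %-passing 106 µm (r = R/F):
(1+r)d = ru + o → r = (o−d)/(d−u)
r = (85.2 − 58.7)/(58.7 − 44.4) = 26.5/14.3 = 1.8531
CL = 100·r = 185.31 %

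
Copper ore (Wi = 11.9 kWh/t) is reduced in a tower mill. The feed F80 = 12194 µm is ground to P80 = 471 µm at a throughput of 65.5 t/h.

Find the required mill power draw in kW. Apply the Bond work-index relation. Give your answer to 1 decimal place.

P = 288.6 kW

W = 10·Wi·[P80^(−½) − F80^(−½)]
W = 10·11.9·(1/√471 − 1/√12194) = 10·11.9·(0.037022) = 4.4056 kWh/t
Power = W × throughput = 4.4056 kWh/t × 65.5 t/h = 288.6 kW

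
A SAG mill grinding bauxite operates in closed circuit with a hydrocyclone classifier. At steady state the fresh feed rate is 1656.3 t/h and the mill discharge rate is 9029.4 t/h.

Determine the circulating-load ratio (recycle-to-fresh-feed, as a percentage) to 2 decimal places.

CL = 445.15 %

Mill node: discharge = fresh + recycle.
R = M − F = 9029.4 − 1656.3 = 7373.1 t/h
CL = 100·R/F = 100·7373.1/1656.3 = 445.15 %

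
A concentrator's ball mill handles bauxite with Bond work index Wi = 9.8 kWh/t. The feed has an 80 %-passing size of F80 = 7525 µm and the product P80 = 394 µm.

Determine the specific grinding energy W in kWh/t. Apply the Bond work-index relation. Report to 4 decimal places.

W = 3.8074 kWh/t

W = 10·Wi·[P80^(−½) − F80^(−½)]
1/√394 = 0.050379;  1/√7525 = 0.011528
W = 10·9.8·(0.050379 − 0.011528) = 3.8074 kWh/t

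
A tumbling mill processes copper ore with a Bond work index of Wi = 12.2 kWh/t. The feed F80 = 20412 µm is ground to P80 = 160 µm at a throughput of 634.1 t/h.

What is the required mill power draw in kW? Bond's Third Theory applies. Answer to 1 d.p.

P = 5574.4 kW

W_Bond = 10·Wi·(1/√P₈₀ − 1/√F₈₀)
W = 10·12.2·(1/√160 − 1/√20412) = 10·12.2·(0.072058) = 8.7910 kWh/t
P = W·T = 8.7910·634.1 = 5574.4 kW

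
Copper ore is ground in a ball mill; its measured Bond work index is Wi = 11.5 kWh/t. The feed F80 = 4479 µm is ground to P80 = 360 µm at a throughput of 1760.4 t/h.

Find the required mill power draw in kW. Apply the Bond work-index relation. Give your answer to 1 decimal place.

P = 7644.9 kW

W = 10 Wi (P80^-0.5 − F80^-0.5)
W = 10·11.5·(1/√360 − 1/√4479) = 10·11.5·(0.037763) = 4.3427 kWh/t
P_mill = W·ṁ = 4.3427·1760.4 = 7644.9 kW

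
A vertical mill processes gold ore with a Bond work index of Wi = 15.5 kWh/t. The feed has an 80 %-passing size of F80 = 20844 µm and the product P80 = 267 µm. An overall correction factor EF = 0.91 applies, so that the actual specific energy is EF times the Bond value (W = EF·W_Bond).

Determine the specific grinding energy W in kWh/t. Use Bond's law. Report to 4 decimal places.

W = 10·Wi·(P80^(-½) − F80^(-½))
1/√267 = 0.061199;  1/√20844 = 0.006926
W = 10·15.5·(0.061199 − 0.006926) = 8.4122 kWh/t
Corrected W = EF·W_Bond = 0.91·8.4122 = 7.6551 kWh/t

W = 7.6551 kWh/t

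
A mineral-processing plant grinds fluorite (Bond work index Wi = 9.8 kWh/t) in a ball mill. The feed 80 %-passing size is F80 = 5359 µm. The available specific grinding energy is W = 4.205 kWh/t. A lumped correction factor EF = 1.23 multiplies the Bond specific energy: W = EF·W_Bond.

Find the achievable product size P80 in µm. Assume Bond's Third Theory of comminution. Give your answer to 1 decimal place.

W = 10 Wi / √P80 − 10 Wi / √F80
W_Bond = W / EF = 4.205 / 1.23 = 3.4187 kWh/t
1/√P80 = 1/√F80 + W_Bond/(10·Wi)
  = 3.4187/(10·9.8) + 1/√5359 = 0.034885 + 0.013660 = 0.048545
P80 = (1/0.048545)² = 20.5995² = 424.34 µm

P80 = 424.3 µm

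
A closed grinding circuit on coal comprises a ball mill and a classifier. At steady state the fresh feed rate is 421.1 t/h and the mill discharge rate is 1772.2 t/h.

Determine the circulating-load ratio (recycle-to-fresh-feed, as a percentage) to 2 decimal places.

Discharge = new feed + return, hence
R = M − F = 1772.2 − 421.1 = 1351.1 t/h
CL = 100·R/F = 100·1351.1/421.1 = 320.85 %

CL = 320.85 %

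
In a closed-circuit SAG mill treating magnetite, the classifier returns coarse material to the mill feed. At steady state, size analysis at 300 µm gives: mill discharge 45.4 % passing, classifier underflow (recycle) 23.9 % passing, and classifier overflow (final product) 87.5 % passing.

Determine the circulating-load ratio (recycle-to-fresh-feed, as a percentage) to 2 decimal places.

CL = 195.81 %

Mass balance on the −300 µm fraction:
d + r·d = r·u + o → r(d−u) = o−d
r = (87.5 − 45.4)/(45.4 − 23.9) = 42.1/21.5 = 1.9581
CL = 100·r = 195.81 %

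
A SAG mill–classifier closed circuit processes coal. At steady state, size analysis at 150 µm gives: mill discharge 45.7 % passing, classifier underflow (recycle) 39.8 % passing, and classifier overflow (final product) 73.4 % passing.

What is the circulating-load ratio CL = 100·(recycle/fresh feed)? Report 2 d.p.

Classifier node, passing 150 µm:
(1+r)·d = r·u + o ⇒ r = (o−d)/(d−u)
r = (73.4 − 45.7)/(45.7 − 39.8) = 27.7/5.9 = 4.6949
CL = 100·r = 469.49 %

CL = 469.49 %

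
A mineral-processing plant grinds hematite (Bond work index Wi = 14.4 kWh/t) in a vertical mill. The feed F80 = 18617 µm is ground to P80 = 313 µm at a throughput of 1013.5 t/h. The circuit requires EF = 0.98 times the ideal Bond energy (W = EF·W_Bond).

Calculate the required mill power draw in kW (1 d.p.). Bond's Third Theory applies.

W = 10 Wi (1/√P80 − 1/√F80)  [Bond]
W = 10·14.4·(1/√313 − 1/√18617) = 10·14.4·(0.049194) = 7.0840 kWh/t
Corrected W = EF·W_Bond = 0.98·7.0840 = 6.9423 kWh/t
P = W·T = 6.9423·1013.5 = 7036.0 kW

P = 7036.0 kW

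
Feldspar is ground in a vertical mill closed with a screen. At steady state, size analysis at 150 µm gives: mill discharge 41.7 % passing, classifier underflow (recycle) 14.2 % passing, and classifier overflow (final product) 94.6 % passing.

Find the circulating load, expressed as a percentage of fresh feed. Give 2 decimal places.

Mass balance on the −150 µm fraction:
Fd + Rd = Ru + Fo ⇒ R/F = (o−d)/(d−u)
r = (94.6 − 41.7)/(41.7 − 14.2) = 52.9/27.5 = 1.9236
CL = 100·r = 192.36 %

CL = 192.36 %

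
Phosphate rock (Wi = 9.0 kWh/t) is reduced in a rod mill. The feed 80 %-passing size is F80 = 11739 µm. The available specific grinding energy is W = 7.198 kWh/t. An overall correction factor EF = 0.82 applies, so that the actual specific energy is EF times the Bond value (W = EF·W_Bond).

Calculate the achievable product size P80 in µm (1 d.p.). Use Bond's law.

P80 = 87.7 µm

Bond: W = 10·Wi·(1/√P80 − 1/√F80)
W_Bond = W / EF = 7.198 / 0.82 = 8.7780 kWh/t
⇒ 1/√P80 = W_Bond/(10 Wi) + 1/√F80
  = 8.7780/(10·9.0) + 1/√11739 = 0.097534 + 0.009230 = 0.106764
P80 = (1/0.106764)² = 9.3665² = 87.73 µm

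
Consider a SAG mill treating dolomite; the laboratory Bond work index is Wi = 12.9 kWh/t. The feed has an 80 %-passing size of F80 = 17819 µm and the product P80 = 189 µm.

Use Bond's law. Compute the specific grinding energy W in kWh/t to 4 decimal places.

W = 10·Wi·(P80^(-½) − F80^(-½))
1/√189 = 0.072739;  1/√17819 = 0.007491
W = 10·12.9·(0.072739 − 0.007491) = 8.4170 kWh/t

W = 8.4170 kWh/t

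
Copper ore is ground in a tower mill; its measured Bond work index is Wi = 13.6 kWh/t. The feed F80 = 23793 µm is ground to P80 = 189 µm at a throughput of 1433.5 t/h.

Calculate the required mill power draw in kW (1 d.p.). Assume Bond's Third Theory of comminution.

Bond: W = 10·Wi·(1/√P80 − 1/√F80)
W = 10·13.6·(1/√189 − 1/√23793) = 10·13.6·(0.066256) = 9.0109 kWh/t
Mill draw = 9.0109 × 1433.5 = 12917.1 kW

P = 12917.1 kW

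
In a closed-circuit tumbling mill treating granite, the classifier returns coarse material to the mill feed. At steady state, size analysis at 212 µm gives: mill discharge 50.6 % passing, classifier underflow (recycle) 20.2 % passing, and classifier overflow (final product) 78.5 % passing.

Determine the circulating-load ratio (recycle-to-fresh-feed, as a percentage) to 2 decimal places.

CL = 91.78 %

Classifier node, passing 212 µm:
r = (o − d)/(d − u)
r = (78.5 − 50.6)/(50.6 − 20.2) = 27.9/30.4 = 0.9178
CL = 100·r = 91.78 %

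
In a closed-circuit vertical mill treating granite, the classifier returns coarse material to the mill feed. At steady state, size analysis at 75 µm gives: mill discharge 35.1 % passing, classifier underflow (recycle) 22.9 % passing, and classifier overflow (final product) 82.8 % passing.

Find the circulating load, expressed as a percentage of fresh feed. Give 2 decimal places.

Balance %-passing 75 µm (r = R/F):
Fd + Rd = Ru + Fo ⇒ R/F = (o−d)/(d−u)
r = (82.8 − 35.1)/(35.1 − 22.9) = 47.7/12.2 = 3.9098
CL = 100·r = 390.98 %

CL = 390.98 %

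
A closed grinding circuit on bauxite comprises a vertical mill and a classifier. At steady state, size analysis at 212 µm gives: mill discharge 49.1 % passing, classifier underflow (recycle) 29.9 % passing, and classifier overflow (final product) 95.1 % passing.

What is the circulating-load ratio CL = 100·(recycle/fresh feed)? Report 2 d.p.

CL = 239.58 %

Let r = R/F. Size balance at 212 µm:
(1+r)d = ru + o → r = (o−d)/(d−u)
r = (95.1 − 49.1)/(49.1 − 29.9) = 46.0/19.2 = 2.3958
CL = 100·r = 239.58 %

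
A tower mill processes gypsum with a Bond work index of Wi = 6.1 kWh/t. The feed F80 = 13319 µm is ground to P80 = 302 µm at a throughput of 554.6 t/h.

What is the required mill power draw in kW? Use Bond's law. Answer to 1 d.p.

P = 1653.6 kW

W = 10·Wi·[P80^(−½) − F80^(−½)]
W = 10·6.1·(1/√302 − 1/√13319) = 10·6.1·(0.048879) = 2.9816 kWh/t
Mill draw = 2.9816 × 554.6 = 1653.6 kW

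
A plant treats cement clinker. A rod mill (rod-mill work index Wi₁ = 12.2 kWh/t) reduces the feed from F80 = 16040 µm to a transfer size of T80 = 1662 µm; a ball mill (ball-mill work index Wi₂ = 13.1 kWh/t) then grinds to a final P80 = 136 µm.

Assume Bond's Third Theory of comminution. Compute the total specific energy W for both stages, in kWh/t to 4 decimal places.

Bond: W = 10·Wi·(1/√P80 − 1/√F80)
Stage 1 (16040→1662 µm, Wi₁=12.2): W₁ = 10·12.2·(0.024529 − 0.007896) = 2.0293 kWh/t
Stage 2 (1662→136 µm, Wi₂=13.1): W₂ = 10·13.1·(0.085749 − 0.024529) = 8.0198 kWh/t
W = W₁ + W₂ = 2.0293 + 8.0198 = 10.0491 kWh/t

W = 10.0491 kWh/t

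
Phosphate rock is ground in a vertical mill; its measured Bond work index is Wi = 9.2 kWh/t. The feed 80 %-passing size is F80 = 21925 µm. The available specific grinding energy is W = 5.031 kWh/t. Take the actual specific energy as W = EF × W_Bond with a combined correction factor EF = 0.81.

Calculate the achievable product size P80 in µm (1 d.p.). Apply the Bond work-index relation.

W = 10·Wi·[P80^(−½) − F80^(−½)]
W_Bond = W / EF = 5.031 / 0.81 = 6.2111 kWh/t
1/√P80 = 1/√F80 + W_Bond/(10·Wi)
  = 6.2111/(10·9.2) + 1/√21925 = 0.067512 + 0.006754 = 0.074266
P80 = (1/0.074266)² = 13.4652² = 181.31 µm

P80 = 181.3 µm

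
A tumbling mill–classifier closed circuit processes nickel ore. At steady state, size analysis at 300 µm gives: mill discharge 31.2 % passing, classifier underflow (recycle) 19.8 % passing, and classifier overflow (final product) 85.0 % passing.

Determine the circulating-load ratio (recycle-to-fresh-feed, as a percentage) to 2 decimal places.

CL = 471.93 %

Let r = R/F. Size balance at 300 µm:
Fd + Rd = Ru + Fo ⇒ R/F = (o−d)/(d−u)
r = (85.0 − 31.2)/(31.2 − 19.8) = 53.8/11.4 = 4.7193
CL = 100·r = 471.93 %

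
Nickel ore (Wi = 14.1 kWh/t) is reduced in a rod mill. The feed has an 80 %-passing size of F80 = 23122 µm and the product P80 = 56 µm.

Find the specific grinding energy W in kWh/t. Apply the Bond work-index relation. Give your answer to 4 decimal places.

W = 10·Wi·[P80^(−½) − F80^(−½)]
1/√56 = 0.133631;  1/√23122 = 0.006576
W = 10·14.1·(0.133631 − 0.006576) = 17.9146 kWh/t

W = 17.9146 kWh/t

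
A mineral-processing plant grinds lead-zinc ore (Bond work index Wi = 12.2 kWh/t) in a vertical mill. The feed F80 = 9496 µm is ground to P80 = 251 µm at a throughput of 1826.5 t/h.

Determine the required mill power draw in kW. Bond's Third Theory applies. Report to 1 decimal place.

P = 11778.4 kW

W = 10 Wi (P80^-0.5 − F80^-0.5)
W = 10·12.2·(1/√251 − 1/√9496) = 10·12.2·(0.052857) = 6.4486 kWh/t
Power = W × throughput = 6.4486 kWh/t × 1826.5 t/h = 11778.4 kW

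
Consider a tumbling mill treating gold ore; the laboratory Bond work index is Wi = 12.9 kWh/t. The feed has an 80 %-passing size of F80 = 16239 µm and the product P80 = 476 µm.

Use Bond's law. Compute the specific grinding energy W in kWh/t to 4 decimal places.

W = 4.9004 kWh/t

W = 10 Wi / √P80 − 10 Wi / √F80
1/√476 = 0.045835;  1/√16239 = 0.007847
W = 10·12.9·(0.045835 − 0.007847) = 4.9004 kWh/t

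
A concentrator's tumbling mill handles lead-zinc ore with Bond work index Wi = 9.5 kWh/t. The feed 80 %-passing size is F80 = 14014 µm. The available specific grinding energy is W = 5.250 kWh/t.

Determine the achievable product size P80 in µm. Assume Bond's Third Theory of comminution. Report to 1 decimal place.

P80 = 246.4 µm

Bond:  W = 10 Wi (1/√P − 1/√F)
P80^(−½) = W/(10 Wi) + F80^(−½)
  = 5.2500/(10·9.5) + 1/√14014 = 0.055263 + 0.008447 = 0.063710
P80 = (1/0.063710)² = 15.6960² = 246.36 µm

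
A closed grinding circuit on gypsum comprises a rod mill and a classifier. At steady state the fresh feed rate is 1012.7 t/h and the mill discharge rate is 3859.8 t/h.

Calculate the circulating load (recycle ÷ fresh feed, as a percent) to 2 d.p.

CL = 281.14 %

Discharge = new feed + return, hence
R = M − F = 3859.8 − 1012.7 = 2847.1 t/h
CL = 100·R/F = 100·2847.1/1012.7 = 281.14 %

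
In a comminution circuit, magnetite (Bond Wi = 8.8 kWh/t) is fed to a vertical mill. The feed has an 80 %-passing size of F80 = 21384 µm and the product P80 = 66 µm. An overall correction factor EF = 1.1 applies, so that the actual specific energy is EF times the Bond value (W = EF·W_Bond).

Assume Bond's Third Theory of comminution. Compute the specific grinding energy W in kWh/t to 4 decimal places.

W = 11.2533 kWh/t

Bond: W = 10·Wi·(1/√P80 − 1/√F80)
1/√66 = 0.123091;  1/√21384 = 0.006838
W = 10·8.8·(0.123091 − 0.006838) = 10.2303 kWh/t
Corrected W = EF·W_Bond = 1.1·10.2303 = 11.2533 kWh/t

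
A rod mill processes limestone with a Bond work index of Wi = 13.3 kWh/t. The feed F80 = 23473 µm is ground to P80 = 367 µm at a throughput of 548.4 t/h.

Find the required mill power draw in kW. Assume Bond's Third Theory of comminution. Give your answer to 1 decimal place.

P = 3331.2 kW

W = 10 Wi / √P80 − 10 Wi / √F80
W = 10·13.3·(1/√367 − 1/√23473) = 10·13.3·(0.045673) = 6.0744 kWh/t
Power = W × throughput = 6.0744 kWh/t × 548.4 t/h = 3331.2 kW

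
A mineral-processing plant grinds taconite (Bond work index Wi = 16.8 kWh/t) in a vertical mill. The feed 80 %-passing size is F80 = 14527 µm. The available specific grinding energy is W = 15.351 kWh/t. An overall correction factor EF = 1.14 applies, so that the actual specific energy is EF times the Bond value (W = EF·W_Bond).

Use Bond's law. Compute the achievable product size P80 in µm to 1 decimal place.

W = 10 Wi / √P80 − 10 Wi / √F80
W_Bond = W / EF = 15.351 / 1.14 = 13.4658 kWh/t
⇒ 1/√P80 = W_Bond/(10 Wi) + 1/√F80
  = 13.4658/(10·16.8) + 1/√14527 = 0.080154 + 0.008297 = 0.088450
P80 = (1/0.088450)² = 11.3058² = 127.82 µm

P80 = 127.8 µm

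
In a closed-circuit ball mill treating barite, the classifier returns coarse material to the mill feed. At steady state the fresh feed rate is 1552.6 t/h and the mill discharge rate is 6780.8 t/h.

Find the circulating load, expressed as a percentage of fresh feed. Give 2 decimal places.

CL = 336.74 %

M = F + R at steady state, so:
R = M − F = 6780.8 − 1552.6 = 5228.2 t/h
CL = 100·R/F = 100·5228.2/1552.6 = 336.74 %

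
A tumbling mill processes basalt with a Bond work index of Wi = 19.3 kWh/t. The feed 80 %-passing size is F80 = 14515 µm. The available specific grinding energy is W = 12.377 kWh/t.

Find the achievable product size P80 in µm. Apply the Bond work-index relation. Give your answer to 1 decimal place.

Bond: W = 10·Wi·(1/√P80 − 1/√F80)
P80^-0.5 = F80^-0.5 + W/(10 Wi)
  = 12.3770/(10·19.3) + 1/√14515 = 0.064130 + 0.008300 = 0.072430
P80 = (1/0.072430)² = 13.8065² = 190.62 µm

P80 = 190.6 µm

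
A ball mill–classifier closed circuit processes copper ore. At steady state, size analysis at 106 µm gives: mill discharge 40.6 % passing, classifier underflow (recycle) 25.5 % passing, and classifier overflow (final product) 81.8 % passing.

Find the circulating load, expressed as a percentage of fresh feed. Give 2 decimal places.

CL = 272.85 %

Let r = R/F. Size balance at 106 µm:
d + r·d = r·u + o → r(d−u) = o−d
r = (81.8 − 40.6)/(40.6 − 25.5) = 41.2/15.1 = 2.7285
CL = 100·r = 272.85 %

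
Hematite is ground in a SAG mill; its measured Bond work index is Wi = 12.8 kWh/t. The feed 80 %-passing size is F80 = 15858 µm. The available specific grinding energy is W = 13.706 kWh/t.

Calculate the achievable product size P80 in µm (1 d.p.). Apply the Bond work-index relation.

W = 10·Wi·[P80^(−½) − F80^(−½)]
⇒ 1/√P80 = W/(10·Wi) + 1/√F80
  = 13.7060/(10·12.8) + 1/√15858 = 0.107078 + 0.007941 = 0.115019
P80 = (1/0.115019)² = 8.6942² = 75.59 µm

P80 = 75.6 µm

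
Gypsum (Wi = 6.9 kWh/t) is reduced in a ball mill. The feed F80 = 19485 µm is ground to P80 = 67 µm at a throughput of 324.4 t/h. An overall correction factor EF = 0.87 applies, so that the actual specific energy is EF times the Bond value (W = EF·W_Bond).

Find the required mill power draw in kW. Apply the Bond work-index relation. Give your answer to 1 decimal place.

P = 2239.6 kW

W = 10·Wi·[P80^(−½) − F80^(−½)]
W = 10·6.9·(1/√67 − 1/√19485) = 10·6.9·(0.115006) = 7.9354 kWh/t
W_actual = 0.87 × 7.9354 = 6.9038 kWh/t
Power = W × throughput = 6.9038 kWh/t × 324.4 t/h = 2239.6 kW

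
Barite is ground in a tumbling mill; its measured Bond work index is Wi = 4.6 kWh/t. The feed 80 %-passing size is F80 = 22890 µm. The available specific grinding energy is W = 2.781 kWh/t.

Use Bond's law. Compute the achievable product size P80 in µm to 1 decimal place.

Bond:  W = 10 Wi (1/√P − 1/√F)
1/√P80 = 1/√F80 + W/(10·Wi)
  = 2.7810/(10·4.6) + 1/√22890 = 0.060457 + 0.006610 = 0.067066
P80 = (1/0.067066)² = 14.9107² = 222.33 µm

P80 = 222.3 µm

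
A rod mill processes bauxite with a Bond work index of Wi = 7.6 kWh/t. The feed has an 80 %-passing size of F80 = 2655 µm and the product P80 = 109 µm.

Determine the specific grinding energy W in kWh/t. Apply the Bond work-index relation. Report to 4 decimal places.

W = 10 Wi (1/√P80 − 1/√F80)  [Bond]
1/√109 = 0.095783;  1/√2655 = 0.019407
W = 10·7.6·(0.095783 − 0.019407) = 5.8045 kWh/t

W = 5.8045 kWh/t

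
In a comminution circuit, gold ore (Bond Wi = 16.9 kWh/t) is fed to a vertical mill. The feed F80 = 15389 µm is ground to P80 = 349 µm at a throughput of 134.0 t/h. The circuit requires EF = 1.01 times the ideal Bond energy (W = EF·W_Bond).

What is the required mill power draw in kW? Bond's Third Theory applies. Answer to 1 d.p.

P = 1040.0 kW

W = 10 Wi (P80^-0.5 − F80^-0.5)
W = 10·16.9·(1/√349 − 1/√15389) = 10·16.9·(0.045468) = 7.6840 kWh/t
Corrected W = EF·W_Bond = 1.01·7.6840 = 7.7609 kWh/t
Power = W × throughput = 7.7609 kWh/t × 134.0 t/h = 1040.0 kW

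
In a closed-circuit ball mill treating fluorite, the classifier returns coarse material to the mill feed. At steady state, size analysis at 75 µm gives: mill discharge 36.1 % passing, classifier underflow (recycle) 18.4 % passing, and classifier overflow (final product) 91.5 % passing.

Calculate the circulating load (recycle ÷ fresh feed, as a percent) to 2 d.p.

CL = 312.99 %

Balance %-passing 75 µm (r = R/F):
(1+r)d = ru + o → r = (o−d)/(d−u)
r = (91.5 − 36.1)/(36.1 − 18.4) = 55.4/17.7 = 3.1299
CL = 100·r = 312.99 %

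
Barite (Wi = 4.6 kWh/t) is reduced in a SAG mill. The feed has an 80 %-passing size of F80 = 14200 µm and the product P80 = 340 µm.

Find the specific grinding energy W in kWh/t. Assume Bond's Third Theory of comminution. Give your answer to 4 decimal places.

W = 2.1087 kWh/t

W = 10·Wi·(P80^(-½) − F80^(-½))
1/√340 = 0.054233;  1/√14200 = 0.008392
W = 10·4.6·(0.054233 − 0.008392) = 2.1087 kWh/t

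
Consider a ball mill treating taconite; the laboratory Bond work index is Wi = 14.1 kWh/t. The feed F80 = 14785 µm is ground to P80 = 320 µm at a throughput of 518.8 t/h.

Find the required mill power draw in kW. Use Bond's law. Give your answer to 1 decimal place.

W = 10 Wi (1/√P80 − 1/√F80)  [Bond]
W = 10·14.1·(1/√320 − 1/√14785) = 10·14.1·(0.047678) = 6.7225 kWh/t
P = W·T = 6.7225·518.8 = 3487.7 kW

P = 3487.7 kW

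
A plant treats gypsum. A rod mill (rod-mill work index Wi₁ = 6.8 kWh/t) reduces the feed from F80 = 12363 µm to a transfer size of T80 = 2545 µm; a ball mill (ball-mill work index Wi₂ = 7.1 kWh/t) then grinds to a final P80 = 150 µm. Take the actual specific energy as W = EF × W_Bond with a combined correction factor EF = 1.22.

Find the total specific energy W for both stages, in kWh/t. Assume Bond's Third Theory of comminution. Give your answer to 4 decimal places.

W_Bond = 10·Wi·(1/√P₈₀ − 1/√F₈₀)
Stage 1 (12363→2545 µm, Wi₁=6.8): W₁ = 10·6.8·(0.019822 − 0.008994) = 0.7364 kWh/t
Stage 2 (2545→150 µm, Wi₂=7.1): W₂ = 10·7.1·(0.081650 − 0.019822) = 4.3897 kWh/t
W = W₁ + W₂ = 0.7364 + 4.3897 = 5.1261 kWh/t
Corrected W = EF·W_Bond = 1.22·5.1261 = 6.2538 kWh/t

W = 6.2538 kWh/t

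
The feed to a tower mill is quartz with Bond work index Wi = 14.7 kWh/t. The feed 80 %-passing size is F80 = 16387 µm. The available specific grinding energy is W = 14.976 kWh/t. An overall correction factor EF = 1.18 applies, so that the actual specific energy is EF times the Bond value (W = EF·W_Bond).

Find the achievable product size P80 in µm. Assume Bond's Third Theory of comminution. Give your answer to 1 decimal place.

P80 = 112.8 µm

Bond:  W = 10 Wi (1/√P − 1/√F)
W_Bond = W / EF = 14.976 / 1.18 = 12.6915 kWh/t
⇒ 1/√P80 = W_Bond/(10·Wi) + 1/√F80
  = 12.6915/(10·14.7) + 1/√16387 = 0.086337 + 0.007812 = 0.094149
P80 = (1/0.094149)² = 10.6215² = 112.82 µm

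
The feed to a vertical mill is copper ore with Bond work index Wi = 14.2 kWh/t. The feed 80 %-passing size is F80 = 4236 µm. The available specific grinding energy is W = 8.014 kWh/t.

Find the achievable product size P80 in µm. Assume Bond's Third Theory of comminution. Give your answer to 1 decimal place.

P80 = 194.0 µm

W_Bond = 10·Wi·(1/√P₈₀ − 1/√F₈₀)
⇒ 1/√P80 = W/(10 Wi) + 1/√F80
  = 8.0140/(10·14.2) + 1/√4236 = 0.056437 + 0.015365 = 0.071801
P80 = (1/0.071801)² = 13.9273² = 193.97 µm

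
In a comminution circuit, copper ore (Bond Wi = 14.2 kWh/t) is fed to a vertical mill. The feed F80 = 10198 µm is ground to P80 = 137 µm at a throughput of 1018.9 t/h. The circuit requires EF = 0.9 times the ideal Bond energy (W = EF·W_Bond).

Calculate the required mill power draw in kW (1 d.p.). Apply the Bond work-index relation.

W = 10·Wi·[P80^(−½) − F80^(−½)]
W = 10·14.2·(1/√137 − 1/√10198) = 10·14.2·(0.075533) = 10.7257 kWh/t
W_actual = 0.9 × 10.7257 = 9.6532 kWh/t
P = W·T = 9.6532·1018.9 = 9835.6 kW

P = 9835.6 kW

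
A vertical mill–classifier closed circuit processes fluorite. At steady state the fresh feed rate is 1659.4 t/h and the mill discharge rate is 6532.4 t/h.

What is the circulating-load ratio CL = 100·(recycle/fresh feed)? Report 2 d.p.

CL = 293.66 %

Mill node: discharge = fresh + recycle.
R = M − F = 6532.4 − 1659.4 = 4873.0 t/h
CL = 100·R/F = 100·4873.0/1659.4 = 293.66 %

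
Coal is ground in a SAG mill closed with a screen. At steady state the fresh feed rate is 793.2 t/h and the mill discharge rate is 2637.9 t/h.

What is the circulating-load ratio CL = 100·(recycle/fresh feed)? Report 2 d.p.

CL = 232.56 %

Steady state: M = F + R.
R = M − F = 2637.9 − 793.2 = 1844.7 t/h
CL = 100·R/F = 100·1844.7/793.2 = 232.56 %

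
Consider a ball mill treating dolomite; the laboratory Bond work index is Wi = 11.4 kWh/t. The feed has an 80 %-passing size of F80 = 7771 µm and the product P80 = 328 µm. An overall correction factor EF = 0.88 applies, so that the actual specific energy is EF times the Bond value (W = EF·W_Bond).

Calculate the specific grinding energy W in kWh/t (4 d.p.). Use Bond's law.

W = 4.4012 kWh/t

W = 10 Wi (1/√P80 − 1/√F80)  [Bond]
1/√328 = 0.055216;  1/√7771 = 0.011344
W = 10·11.4·(0.055216 − 0.011344) = 5.0014 kWh/t
Apply correction: 5.0014 × 0.88 = 4.4012 kWh/t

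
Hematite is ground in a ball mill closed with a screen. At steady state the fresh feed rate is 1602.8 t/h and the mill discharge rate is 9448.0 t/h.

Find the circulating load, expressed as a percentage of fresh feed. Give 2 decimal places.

Steady state: M = F + R.
R = M − F = 9448.0 − 1602.8 = 7845.2 t/h
CL = 100·R/F = 100·7845.2/1602.8 = 489.47 %

CL = 489.47 %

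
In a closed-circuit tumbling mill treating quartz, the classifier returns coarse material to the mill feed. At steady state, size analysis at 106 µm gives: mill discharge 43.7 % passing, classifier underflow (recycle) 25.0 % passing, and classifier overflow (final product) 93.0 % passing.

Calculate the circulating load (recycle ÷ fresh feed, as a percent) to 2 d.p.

CL = 263.64 %

Let r = R/F. Size balance at 106 µm:
(1+r)d = ru + o → r = (o−d)/(d−u)
r = (93.0 − 43.7)/(43.7 − 25.0) = 49.3/18.7 = 2.6364
CL = 100·r = 263.64 %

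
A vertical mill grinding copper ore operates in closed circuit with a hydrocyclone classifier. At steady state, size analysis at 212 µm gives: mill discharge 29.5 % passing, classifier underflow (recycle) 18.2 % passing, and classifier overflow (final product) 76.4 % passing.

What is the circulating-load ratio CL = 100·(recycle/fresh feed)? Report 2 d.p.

CL = 415.04 %

Mass balance on the −212 µm fraction:
Fd + Rd = Ru + Fo ⇒ R/F = (o−d)/(d−u)
r = (76.4 − 29.5)/(29.5 − 18.2) = 46.9/11.3 = 4.1504
CL = 100·r = 415.04 %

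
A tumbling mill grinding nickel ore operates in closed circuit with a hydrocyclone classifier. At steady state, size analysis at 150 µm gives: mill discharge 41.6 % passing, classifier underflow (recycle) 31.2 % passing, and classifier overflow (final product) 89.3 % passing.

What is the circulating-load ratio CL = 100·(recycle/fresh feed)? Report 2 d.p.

CL = 458.65 %

Let r = R/F. Size balance at 150 µm:
(1+r)·d = r·u + o ⇒ r = (o−d)/(d−u)
r = (89.3 − 41.6)/(41.6 − 31.2) = 47.7/10.4 = 4.5865
CL = 100·r = 458.65 %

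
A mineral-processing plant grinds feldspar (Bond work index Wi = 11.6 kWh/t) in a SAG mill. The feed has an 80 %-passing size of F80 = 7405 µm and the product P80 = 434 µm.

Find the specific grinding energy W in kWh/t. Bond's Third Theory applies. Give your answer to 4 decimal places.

Bond: W = 10·Wi·(1/√P80 − 1/√F80)
1/√434 = 0.048002;  1/√7405 = 0.011621
W = 10·11.6·(0.048002 − 0.011621) = 4.2202 kWh/t

W = 4.2202 kWh/t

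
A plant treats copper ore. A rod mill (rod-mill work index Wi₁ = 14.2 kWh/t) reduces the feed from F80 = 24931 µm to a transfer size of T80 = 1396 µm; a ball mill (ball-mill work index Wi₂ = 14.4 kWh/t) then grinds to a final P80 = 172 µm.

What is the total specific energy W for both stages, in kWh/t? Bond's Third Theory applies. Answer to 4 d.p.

W = 10·Wi·(P80^(-½) − F80^(-½))
Stage 1 (24931→1396 µm, Wi₁=14.2): W₁ = 10·14.2·(0.026764 − 0.006333) = 2.9012 kWh/t
Stage 2 (1396→172 µm, Wi₂=14.4): W₂ = 10·14.4·(0.076249 − 0.026764) = 7.1258 kWh/t
W = W₁ + W₂ = 2.9012 + 7.1258 = 10.0270 kWh/t

W = 10.0270 kWh/t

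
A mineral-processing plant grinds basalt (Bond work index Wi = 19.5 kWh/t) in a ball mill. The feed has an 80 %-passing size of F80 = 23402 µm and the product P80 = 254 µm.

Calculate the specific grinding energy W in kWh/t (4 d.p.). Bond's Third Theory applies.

W = 10.9607 kWh/t

W = 10 Wi (1/√P80 − 1/√F80)  [Bond]
1/√254 = 0.062746;  1/√23402 = 0.006537
W = 10·19.5·(0.062746 − 0.006537) = 10.9607 kWh/t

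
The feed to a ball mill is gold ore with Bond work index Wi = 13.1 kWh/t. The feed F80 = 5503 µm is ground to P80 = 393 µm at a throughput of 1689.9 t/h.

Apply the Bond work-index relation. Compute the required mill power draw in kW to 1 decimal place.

P = 8182.8 kW

W = 10·Wi·[P80^(−½) − F80^(−½)]
W = 10·13.1·(1/√393 − 1/√5503) = 10·13.1·(0.036963) = 4.8422 kWh/t
P = W·T = 4.8422·1689.9 = 8182.8 kW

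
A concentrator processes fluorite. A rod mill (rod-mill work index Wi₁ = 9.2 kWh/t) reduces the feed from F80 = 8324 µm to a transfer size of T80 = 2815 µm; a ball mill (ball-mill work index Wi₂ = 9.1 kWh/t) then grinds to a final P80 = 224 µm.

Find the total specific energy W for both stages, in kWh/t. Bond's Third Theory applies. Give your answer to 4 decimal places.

W = 5.0907 kWh/t

Bond: W = 10·Wi·(1/√P80 − 1/√F80)
Stage 1 (8324→2815 µm, Wi₁=9.2): W₁ = 10·9.2·(0.018848 − 0.010961) = 0.7256 kWh/t
Stage 2 (2815→224 µm, Wi₂=9.1): W₂ = 10·9.1·(0.066815 − 0.018848) = 4.3650 kWh/t
W = W₁ + W₂ = 0.7256 + 4.3650 = 5.0907 kWh/t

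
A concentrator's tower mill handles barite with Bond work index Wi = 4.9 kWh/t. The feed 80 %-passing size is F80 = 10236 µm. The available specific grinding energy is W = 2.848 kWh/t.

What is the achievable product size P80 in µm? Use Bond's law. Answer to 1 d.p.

P80 = 216.2 µm

W = 10·Wi·(P80^(-½) − F80^(-½))
⇒ 1/√P80 = W/(10 Wi) + 1/√F80
  = 2.8480/(10·4.9) + 1/√10236 = 0.058122 + 0.009884 = 0.068006
P80 = (1/0.068006)² = 14.7045² = 216.22 µm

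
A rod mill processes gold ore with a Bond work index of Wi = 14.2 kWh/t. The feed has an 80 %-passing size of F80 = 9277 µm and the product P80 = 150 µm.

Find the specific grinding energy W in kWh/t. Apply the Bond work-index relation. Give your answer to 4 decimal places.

W = 10·Wi·[P80^(−½) − F80^(−½)]
1/√150 = 0.081650;  1/√9277 = 0.010382
W = 10·14.2·(0.081650 − 0.010382) = 10.1200 kWh/t

W = 10.1200 kWh/t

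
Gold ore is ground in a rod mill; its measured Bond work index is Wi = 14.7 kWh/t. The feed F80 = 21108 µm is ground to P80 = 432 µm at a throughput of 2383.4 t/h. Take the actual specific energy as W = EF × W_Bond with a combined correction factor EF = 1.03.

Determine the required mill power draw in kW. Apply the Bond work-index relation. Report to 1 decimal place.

W = 10 Wi / √P80 − 10 Wi / √F80
W = 10·14.7·(1/√432 − 1/√21108) = 10·14.7·(0.041230) = 6.0607 kWh/t
Corrected W = EF·W_Bond = 1.03·6.0607 = 6.2426 kWh/t
Mill draw = 6.2426 × 2383.4 = 14878.5 kW

P = 14878.5 kW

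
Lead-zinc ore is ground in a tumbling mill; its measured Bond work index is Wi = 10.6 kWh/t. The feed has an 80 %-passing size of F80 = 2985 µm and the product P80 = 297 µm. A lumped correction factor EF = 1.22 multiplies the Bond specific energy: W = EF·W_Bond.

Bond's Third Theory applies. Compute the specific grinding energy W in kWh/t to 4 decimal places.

W = 5.1369 kWh/t

Bond:  W = 10 Wi (1/√P − 1/√F)
1/√297 = 0.058026;  1/√2985 = 0.018303
W = 10·10.6·(0.058026 − 0.018303) = 4.2106 kWh/t
With EF = 1.22: W = 4.2106·1.22 = 5.1369 kWh/t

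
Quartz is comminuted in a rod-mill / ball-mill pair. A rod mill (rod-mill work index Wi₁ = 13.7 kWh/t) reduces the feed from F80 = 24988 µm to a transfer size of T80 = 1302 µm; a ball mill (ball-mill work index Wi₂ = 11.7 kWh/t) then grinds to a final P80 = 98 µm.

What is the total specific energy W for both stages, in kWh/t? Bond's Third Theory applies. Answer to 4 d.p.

W = 10 Wi (P80^-0.5 − F80^-0.5)
Stage 1 (24988→1302 µm, Wi₁=13.7): W₁ = 10·13.7·(0.027714 − 0.006326) = 2.9301 kWh/t
Stage 2 (1302→98 µm, Wi₂=11.7): W₂ = 10·11.7·(0.101015 − 0.027714) = 8.5763 kWh/t
W = W₁ + W₂ = 2.9301 + 8.5763 = 11.5064 kWh/t

W = 11.5064 kWh/t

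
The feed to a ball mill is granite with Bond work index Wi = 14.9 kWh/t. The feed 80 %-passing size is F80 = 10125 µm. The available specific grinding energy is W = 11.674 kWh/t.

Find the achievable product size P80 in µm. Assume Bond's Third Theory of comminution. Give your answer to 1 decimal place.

P80 = 128.3 µm

Bond:  W = 10 Wi (1/√P − 1/√F)
P80^-0.5 = F80^-0.5 + W/(10 Wi)
  = 11.6740/(10·14.9) + 1/√10125 = 0.078349 + 0.009938 = 0.088287
P80 = (1/0.088287)² = 11.3267² = 128.29 µm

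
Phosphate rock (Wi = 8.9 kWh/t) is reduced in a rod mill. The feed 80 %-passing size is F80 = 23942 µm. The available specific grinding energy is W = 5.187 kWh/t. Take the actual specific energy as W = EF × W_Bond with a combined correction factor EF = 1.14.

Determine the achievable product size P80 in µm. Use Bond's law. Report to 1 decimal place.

W = 10·Wi·[P80^(−½) − F80^(−½)]
W_Bond = W / EF = 5.187 / 1.14 = 4.5500 kWh/t
1/√P80 = 1/√F80 + W_Bond/(10·Wi)
  = 4.5500/(10·8.9) + 1/√23942 = 0.051124 + 0.006463 = 0.057586
P80 = (1/0.057586)² = 17.3652² = 301.55 µm

P80 = 301.6 µm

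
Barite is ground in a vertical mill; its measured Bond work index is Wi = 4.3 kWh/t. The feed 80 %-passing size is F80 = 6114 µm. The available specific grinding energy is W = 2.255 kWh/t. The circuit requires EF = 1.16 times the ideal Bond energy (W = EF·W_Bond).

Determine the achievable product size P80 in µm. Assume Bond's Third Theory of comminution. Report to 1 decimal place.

W = 10 Wi (1/√P80 − 1/√F80)  [Bond]
W_Bond = W / EF = 2.255 / 1.16 = 1.9440 kWh/t
P80^-0.5 = F80^-0.5 + W_Bond/(10 Wi)
  = 1.9440/(10·4.3) + 1/√6114 = 0.045209 + 0.012789 = 0.057998
P80 = (1/0.057998)² = 17.2421² = 297.29 µm

P80 = 297.3 µm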